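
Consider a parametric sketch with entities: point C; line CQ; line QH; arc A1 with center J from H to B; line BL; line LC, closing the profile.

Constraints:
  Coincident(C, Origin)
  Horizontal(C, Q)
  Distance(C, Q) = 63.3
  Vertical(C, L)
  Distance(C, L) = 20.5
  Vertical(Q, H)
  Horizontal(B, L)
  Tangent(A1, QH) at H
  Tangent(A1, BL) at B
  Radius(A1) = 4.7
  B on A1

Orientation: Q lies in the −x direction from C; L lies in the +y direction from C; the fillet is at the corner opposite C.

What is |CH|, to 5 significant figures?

65.242

The virtual corner opposite C is at (-63.300, 20.500). The tangent condition forces JH to be normal to QH and tangency of A1 to BL means the radius JB is perpendicular to BL, with radius 4.7, so the center J sits 4.7 in from both sides at J = (-58.600, 15.800). That places the tangent points at H = (-63.300, 15.800) on QH and B = (-58.600, 20.500) on BL. Then |CH| = |H − C| = 65.242.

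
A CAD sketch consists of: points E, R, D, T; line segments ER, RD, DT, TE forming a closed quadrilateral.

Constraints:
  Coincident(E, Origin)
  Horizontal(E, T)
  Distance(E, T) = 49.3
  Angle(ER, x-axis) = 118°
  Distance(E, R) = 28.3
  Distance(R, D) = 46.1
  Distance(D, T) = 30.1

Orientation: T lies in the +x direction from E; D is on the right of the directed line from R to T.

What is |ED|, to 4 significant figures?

21.16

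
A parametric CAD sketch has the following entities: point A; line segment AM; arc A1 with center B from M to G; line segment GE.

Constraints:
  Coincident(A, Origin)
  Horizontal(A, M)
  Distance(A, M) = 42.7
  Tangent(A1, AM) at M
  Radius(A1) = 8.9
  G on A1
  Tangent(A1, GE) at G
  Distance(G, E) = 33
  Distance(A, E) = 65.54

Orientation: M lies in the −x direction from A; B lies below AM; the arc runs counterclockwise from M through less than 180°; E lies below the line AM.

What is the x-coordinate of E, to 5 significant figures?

-50.086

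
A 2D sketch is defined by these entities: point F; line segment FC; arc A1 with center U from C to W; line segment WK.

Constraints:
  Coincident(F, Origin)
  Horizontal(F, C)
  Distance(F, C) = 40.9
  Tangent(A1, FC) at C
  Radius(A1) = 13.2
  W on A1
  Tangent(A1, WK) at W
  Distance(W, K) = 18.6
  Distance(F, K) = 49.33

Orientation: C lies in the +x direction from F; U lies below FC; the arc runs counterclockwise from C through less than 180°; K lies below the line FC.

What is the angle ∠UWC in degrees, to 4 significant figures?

35.29°

F is at the origin; F and C share the same y with |FC| = 40.9 and C on the +x side, so C = (40.90, 0.000). Since A1 is tangent to FC there, UC ⟂ FC, so U = C + (0, -13.2) = (40.90, -13.20). Since UW ⟂ WK (tangency), |UK| = √(13.2² + 18.6²) = 22.81 regardless of where W sits on A1. So K lies on both circle(F, 49.33) and circle(U, 22.81); the below-FC intersection is K = (34.63, -35.13). W is the foot of the tangent from K: W = (28.45, -17.59).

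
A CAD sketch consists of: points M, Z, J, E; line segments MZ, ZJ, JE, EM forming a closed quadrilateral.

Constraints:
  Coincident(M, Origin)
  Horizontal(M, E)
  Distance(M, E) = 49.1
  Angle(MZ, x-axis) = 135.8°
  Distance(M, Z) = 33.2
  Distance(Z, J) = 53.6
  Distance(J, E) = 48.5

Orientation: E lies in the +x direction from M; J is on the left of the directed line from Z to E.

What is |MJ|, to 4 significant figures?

50.05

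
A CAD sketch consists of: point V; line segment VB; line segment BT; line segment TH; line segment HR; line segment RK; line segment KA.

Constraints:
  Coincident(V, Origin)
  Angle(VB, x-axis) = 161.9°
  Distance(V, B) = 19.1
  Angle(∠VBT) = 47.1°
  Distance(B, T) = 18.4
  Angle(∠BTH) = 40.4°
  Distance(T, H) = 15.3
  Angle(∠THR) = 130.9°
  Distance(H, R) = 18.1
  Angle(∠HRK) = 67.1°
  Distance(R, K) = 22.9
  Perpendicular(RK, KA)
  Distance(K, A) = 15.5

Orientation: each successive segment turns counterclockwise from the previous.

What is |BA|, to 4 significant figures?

14.67

V is at the origin; VB runs at 161.9° with length 19.1, so B = (-18.15, 5.934). ∠VBT = 47.1° gives BT at -65.20° from the x-axis; with |BT| = 18.4, T = (-10.44, -10.77). ∠BTH = 40.4° gives TH at 74.40° from the x-axis; with |TH| = 15.3, H = (-6.322, 3.967). ∠THR = 130.9° gives HR at 123.5° from the x-axis; with |HR| = 18.1, R = (-16.31, 19.06). ∠HRK = 67.1° gives RK at -123.6° from the x-axis; with |RK| = 22.9, K = (-28.99, -0.01336). RK ⟂ KA, so KA runs at -33.60°; with |KA| = 15.5, A = (-16.07, -8.591). Then |BA| = |A − B| = 14.67.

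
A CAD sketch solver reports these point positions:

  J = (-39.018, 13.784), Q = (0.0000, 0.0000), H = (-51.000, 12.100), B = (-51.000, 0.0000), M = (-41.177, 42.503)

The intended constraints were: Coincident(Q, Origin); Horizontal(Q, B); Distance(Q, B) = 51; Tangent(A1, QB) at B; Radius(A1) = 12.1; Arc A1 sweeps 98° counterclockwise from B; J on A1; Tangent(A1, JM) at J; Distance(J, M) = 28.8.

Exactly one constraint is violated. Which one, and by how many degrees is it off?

Tangent(A1, JM) at J — off by 3.70°.

Q = (0.00, 0.00) ✓; Q.y = 0.00, B.y = 0.00 ✓; |QB| = 51.00 ✓; ∠(HB, BQ) = 90.00° ✓; |HB| = 12.10 ✓; bearing(H→J) − bearing(H→B) = 98.00° ✓; |HJ| = 12.10 ✓; ∠(HJ, JM) = 93.70° ✗; |JM| = 28.80 ✓.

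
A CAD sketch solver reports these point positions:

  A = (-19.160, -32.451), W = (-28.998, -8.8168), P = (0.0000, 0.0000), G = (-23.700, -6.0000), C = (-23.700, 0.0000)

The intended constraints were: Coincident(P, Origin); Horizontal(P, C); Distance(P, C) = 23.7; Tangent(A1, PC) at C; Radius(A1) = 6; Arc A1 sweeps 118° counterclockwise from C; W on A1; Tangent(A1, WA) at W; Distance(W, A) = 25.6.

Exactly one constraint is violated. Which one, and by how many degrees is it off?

Tangent(A1, WA) at W — off by 5.40°.

P = (0.00, 0.00) ✓; P.y = 0.00, C.y = 0.00 ✓; |PC| = 23.70 ✓; ∠(GC, CP) = 90.00° ✓; |GC| = 6.000 ✓; bearing(G→W) − bearing(G→C) = 118.0° ✓; |GW| = 6.000 ✓; ∠(GW, WA) = 95.40° ✗; |WA| = 25.60 ✓.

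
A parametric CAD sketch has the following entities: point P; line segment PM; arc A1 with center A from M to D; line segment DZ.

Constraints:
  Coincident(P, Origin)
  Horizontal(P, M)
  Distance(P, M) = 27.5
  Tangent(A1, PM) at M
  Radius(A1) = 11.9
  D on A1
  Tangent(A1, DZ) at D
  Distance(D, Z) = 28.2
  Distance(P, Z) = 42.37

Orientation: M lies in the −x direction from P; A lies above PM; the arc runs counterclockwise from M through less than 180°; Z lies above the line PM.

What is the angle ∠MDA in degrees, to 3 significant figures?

45.9°

P is at the origin; PM is horizontal with |PM| = 27.5 and M on the −x side, so M = (-27.5, 0.00). A1 meets PM tangentially, so AM is at right angles to PM, so A = M + (0, 11.9) = (-27.5, 11.9). Since AD ⟂ DZ (tangency), |AZ| = √(11.9² + 28.2²) = 30.6 regardless of where D sits on A1. So Z lies on both circle(P, 42.37) and circle(A, 30.6); the above-PM intersection is Z = (-14.7, 39.7). D is the foot of the tangent from Z: D = (-15.6, 11.5).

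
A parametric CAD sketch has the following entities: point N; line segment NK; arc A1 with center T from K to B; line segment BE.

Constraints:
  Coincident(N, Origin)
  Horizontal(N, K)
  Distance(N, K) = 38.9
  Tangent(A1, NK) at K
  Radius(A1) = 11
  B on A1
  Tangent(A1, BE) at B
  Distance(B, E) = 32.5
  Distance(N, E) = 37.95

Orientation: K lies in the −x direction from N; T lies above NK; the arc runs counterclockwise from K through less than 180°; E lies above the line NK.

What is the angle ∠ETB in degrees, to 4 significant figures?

71.30°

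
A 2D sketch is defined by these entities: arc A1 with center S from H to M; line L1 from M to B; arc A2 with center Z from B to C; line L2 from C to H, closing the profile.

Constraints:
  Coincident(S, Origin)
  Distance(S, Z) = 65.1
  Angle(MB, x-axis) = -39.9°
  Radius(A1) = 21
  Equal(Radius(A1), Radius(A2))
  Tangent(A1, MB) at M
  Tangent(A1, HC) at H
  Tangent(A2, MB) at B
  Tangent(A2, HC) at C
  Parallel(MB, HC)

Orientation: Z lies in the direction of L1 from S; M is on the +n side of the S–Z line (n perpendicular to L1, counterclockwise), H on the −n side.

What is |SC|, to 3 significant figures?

68.4

The slot axis is L1's direction at -39.9°, so u = (cos -39.9°, sin -39.9°) = (0.767, -0.641) and n = (−sin -39.9°, cos -39.9°) = (0.641, 0.767). S is at the origin and Z lies 65.1 along u from S, so Z = 65.1·u = (49.9, -41.8). Tangency of A1 to both parallel lines with radius 21.0 puts M and H at S ± 21.0·n: M = (13.5, 16.1), H = (-13.5, -16.1). Equal radii place B and C the same way about Z: B = Z + 21.0·n = (63.4, -25.6), C = Z − 21.0·n = (36.5, -57.9). Then |SC| = |C − S| = 68.4.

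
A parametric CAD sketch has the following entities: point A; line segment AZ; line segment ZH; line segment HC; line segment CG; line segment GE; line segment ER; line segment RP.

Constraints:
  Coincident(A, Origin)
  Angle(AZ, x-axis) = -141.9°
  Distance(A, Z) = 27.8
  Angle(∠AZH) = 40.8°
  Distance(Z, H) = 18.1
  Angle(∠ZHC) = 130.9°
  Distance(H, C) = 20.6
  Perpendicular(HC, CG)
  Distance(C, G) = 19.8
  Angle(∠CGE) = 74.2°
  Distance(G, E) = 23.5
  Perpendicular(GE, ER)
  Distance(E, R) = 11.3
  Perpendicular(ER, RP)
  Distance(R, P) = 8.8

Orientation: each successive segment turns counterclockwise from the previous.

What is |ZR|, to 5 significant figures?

17.064

A is at the origin; AZ runs at -141.9° with length 27.8, so Z = (-21.877, -17.154). ∠AZH = 40.8° gives ZH at -2.7000° from the x-axis; with |ZH| = 18.1, H = (-3.7969, -18.006). ∠ZHC = 130.9° gives HC at 46.400° from the x-axis; with |HC| = 20.6, C = (10.409, -3.0883). The perpendicularity gives CG at right angles to HC, so CG runs at 136.40°; with |CG| = 19.8, G = (-3.9293, 10.566). ∠CGE = 74.2° gives GE at -117.80° from the x-axis; with |GE| = 23.5, E = (-14.889, -10.221). The perpendicularity gives ER at right angles to GE, so ER runs at -27.800°; with |ER| = 11.3, R = (-4.8936, -15.492). Then |ZR| = |R − Z| = 17.064.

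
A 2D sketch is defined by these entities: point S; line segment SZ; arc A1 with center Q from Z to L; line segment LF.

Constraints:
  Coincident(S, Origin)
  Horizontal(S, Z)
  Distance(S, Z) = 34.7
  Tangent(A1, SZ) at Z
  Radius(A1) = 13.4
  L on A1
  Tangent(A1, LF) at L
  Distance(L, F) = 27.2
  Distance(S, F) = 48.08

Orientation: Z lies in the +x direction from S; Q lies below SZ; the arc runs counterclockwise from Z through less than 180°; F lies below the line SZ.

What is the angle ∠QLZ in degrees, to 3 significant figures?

42.3°

S is at the origin; SZ is horizontal with |SZ| = 34.7 and Z on the +x side, so Z = (34.7, 0.00). The tangent condition forces QZ to be normal to SZ, so Q = Z + (0, -13.4) = (34.7, -13.4). Since QL ⟂ LF (tangency), |QF| = √(13.4² + 27.2²) = 30.3 regardless of where L sits on A1. So F lies on both circle(S, 48.08) and circle(Q, 30.3); the below-SZ intersection is F = (23.9, -41.7). L is the foot of the tangent from F: L = (21.4, -14.6).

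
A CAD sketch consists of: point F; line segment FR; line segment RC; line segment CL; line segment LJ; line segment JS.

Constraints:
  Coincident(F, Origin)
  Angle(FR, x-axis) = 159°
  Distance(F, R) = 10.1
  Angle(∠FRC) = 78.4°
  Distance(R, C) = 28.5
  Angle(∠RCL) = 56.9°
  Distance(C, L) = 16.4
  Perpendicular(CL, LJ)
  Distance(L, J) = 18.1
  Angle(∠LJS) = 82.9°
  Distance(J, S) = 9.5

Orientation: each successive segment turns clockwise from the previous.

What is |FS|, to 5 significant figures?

15.771

CL is perpendicular to LJ, so LJ runs at -155.70°; with |LJ| = 18.1, J = (-3.8218, 5.2340). ∠LJS = 82.9° gives JS at 107.20° from the x-axis; with |JS| = 9.5, S = (-6.6310, 14.309). Then |FS| = |S − F| = 15.771.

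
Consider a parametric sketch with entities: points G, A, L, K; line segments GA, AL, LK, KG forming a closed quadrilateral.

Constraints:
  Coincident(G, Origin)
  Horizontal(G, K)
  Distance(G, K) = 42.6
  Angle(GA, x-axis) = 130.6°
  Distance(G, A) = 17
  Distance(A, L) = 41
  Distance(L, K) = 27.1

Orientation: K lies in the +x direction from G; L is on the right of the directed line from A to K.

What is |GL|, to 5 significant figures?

24.267

Checks: |AL| = 41.00 ✓; |LK| = 27.10 ✓.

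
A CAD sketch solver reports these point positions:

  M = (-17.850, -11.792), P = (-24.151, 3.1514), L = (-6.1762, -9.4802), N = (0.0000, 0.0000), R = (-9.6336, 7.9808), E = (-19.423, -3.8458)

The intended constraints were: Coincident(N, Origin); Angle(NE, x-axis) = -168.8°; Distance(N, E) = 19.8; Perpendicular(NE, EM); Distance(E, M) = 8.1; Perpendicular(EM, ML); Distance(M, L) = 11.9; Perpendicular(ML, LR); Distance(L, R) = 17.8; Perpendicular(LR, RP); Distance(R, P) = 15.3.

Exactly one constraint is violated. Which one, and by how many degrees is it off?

Perpendicular(LR, RP) — off by 7.20°.

N = (0.00, 0.00) ✓; NE at -168.8° ✓; |NE| = 19.80 ✓; ∠(NE, EM) = 90.00° ✓; |EM| = 8.100 ✓; ∠(EM, ML) = 90.00° ✓; |ML| = 11.90 ✓; ∠(ML, LR) = 90.00° ✓; |LR| = 17.80 ✓; ∠(LR, RP) = 97.20° ✗; |RP| = 15.30 ✓.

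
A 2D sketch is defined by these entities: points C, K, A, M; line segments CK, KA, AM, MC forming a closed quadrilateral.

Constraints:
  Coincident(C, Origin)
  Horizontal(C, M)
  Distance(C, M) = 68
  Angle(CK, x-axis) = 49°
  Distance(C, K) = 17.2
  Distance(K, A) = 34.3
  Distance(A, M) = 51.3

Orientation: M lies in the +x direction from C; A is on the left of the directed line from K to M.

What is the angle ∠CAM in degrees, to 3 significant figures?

82.8°

Checks: CK at 49.00° ✓; |KA| = 34.30 ✓; |AM| = 51.30 ✓.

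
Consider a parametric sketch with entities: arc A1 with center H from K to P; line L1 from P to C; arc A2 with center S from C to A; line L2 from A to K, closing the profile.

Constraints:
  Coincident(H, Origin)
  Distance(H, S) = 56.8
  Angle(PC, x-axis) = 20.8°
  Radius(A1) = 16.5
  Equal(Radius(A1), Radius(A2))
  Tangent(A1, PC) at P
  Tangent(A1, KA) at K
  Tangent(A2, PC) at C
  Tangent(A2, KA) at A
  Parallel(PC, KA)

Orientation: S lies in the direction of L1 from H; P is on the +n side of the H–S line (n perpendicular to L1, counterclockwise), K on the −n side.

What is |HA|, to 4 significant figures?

59.15

The slot axis is L1's direction at 20.8°, so u = (cos 20.8°, sin 20.8°) = (0.9348, 0.3551) and n = (−sin 20.8°, cos 20.8°) = (-0.3551, 0.9348). H is at the origin and S lies 56.8 along u from H, so S = 56.8·u = (53.10, 20.17). Tangency of A1 to both parallel lines with radius 16.5 puts P and K at H ± 16.5·n: P = (-5.859, 15.42), K = (5.859, -15.42). Equal radii place C and A the same way about S: C = S + 16.5·n = (47.24, 35.59), A = S − 16.5·n = (58.96, 4.745). Then |HA| = |A − H| = 59.15.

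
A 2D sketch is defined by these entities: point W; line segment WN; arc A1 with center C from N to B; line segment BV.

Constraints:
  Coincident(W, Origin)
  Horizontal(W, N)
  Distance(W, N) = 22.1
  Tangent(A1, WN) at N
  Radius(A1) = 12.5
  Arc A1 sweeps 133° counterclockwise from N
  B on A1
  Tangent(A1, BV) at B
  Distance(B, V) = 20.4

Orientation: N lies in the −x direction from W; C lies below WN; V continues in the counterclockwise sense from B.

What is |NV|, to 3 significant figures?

36.3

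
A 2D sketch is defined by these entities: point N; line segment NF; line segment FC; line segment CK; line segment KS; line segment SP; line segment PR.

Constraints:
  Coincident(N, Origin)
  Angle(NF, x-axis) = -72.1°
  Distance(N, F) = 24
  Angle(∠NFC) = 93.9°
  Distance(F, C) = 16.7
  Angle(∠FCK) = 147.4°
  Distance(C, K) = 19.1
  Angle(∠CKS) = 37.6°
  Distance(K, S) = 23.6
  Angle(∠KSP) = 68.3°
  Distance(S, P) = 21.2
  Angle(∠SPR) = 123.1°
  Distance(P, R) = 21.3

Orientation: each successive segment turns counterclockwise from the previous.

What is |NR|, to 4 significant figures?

53.29

N is at the origin; NF runs at -72.1° with length 24.0, so F = (7.377, -22.84). ∠NFC = 93.9° gives FC at 14.00° from the x-axis; with |FC| = 16.7, C = (23.58, -18.80). ∠FCK = 147.4° gives CK at 46.60° from the x-axis; with |CK| = 19.1, K = (36.70, -4.921). ∠CKS = 37.6° gives KS at -171.0° from the x-axis; with |KS| = 23.6, S = (13.39, -8.612). ∠KSP = 68.3° gives SP at -59.30° from the x-axis; with |SP| = 21.2, P = (24.22, -26.84). ∠SPR = 123.1° gives PR at -2.400° from the x-axis; with |PR| = 21.3, R = (45.50, -27.73). Then |NR| = |R − N| = 53.29.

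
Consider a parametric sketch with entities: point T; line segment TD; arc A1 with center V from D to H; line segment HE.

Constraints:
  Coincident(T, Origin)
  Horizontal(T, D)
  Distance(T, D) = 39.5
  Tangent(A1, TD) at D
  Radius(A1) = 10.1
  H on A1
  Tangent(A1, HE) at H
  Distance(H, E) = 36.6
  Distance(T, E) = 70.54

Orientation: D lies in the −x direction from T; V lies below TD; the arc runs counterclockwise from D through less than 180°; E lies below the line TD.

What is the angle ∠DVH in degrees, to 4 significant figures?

82.56°

T is at the origin; TD is horizontal with |TD| = 39.5 and D on the −x side, so D = (-39.50, 0.000). Since A1 is tangent to TD there, VD ⟂ TD, so V = D + (0, -10.1) = (-39.50, -10.10). Since VH ⟂ HE (tangency), |VE| = √(10.1² + 36.6²) = 37.97 regardless of where H sits on A1. So E lies on both circle(T, 70.54) and circle(V, 37.97); the below-TD intersection is E = (-54.25, -45.09). H is the foot of the tangent from E: H = (-49.52, -8.793).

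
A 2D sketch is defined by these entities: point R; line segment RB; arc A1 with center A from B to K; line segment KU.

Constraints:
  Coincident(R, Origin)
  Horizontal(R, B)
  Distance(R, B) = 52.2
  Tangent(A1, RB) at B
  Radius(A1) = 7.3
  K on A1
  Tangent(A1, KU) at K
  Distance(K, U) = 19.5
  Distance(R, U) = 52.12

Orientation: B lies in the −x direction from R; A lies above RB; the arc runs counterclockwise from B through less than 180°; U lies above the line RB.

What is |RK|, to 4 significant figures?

45.48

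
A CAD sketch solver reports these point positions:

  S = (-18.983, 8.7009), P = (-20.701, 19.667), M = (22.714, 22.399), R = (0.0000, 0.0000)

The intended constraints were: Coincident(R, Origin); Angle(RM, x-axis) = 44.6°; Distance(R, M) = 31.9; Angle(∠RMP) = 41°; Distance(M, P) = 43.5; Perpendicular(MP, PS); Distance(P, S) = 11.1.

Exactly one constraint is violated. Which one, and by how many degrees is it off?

Perpendicular(MP, PS) — off by 5.30°.

R = (0.00, 0.00) ✓; RM at 44.60° ✓; |RM| = 31.90 ✓; ∠RMP = 41.00° ✓; |MP| = 43.50 ✓; ∠(MP, PS) = 95.30° ✗; |PS| = 11.10 ✓.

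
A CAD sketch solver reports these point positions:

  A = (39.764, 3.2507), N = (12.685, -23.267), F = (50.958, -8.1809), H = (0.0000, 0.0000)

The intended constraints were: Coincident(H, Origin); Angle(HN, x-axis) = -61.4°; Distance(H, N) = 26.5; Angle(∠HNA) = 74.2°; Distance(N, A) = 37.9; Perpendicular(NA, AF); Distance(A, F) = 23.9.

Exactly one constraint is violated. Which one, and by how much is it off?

Distance(A, F) = 23.9 — off by 7.90.

H = (0.00, 0.00) ✓; HN at -61.40° ✓; |HN| = 26.50 ✓; ∠HNA = 74.20° ✓; |NA| = 37.90 ✓; ∠(NA, AF) = 90.00° ✓; |AF| = 16.00 ✗.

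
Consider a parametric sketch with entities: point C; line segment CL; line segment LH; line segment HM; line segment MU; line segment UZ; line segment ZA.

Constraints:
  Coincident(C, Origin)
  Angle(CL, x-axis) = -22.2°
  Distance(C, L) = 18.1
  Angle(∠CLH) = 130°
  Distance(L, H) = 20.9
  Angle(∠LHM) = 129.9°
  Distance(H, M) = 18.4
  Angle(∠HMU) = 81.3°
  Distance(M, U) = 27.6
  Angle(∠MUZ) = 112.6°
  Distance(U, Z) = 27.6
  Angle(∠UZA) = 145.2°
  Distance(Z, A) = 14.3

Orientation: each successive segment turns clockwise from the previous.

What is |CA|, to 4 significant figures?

16.48

∠MUZ = 112.6° gives UZ at 71.60° from the x-axis; with |UZ| = 27.6, Z = (1.197, 2.005). ∠UZA = 145.2° gives ZA at 36.80° from the x-axis; with |ZA| = 14.3, A = (12.65, 10.57). Then |CA| = |A − C| = 16.48.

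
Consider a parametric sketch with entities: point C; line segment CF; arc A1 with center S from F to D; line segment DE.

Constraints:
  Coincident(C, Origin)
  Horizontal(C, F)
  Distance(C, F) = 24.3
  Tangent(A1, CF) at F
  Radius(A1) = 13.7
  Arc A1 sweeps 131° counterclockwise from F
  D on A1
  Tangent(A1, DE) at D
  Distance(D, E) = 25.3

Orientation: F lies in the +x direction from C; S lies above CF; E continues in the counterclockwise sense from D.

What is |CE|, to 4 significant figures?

45.51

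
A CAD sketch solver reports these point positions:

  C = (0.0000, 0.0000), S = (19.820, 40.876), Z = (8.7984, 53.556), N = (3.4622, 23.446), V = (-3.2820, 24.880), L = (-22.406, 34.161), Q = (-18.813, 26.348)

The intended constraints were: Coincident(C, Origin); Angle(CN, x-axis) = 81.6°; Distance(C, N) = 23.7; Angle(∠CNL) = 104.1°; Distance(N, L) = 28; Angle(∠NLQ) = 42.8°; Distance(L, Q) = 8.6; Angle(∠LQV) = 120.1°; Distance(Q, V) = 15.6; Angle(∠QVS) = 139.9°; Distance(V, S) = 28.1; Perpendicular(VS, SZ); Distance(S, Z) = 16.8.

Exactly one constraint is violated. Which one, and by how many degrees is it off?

Perpendicular(VS, SZ) — off by 6.30°.

C = (0.00, 0.00) ✓; CN at 81.60° ✓; |CN| = 23.70 ✓; ∠CNL = 104.1° ✓; |NL| = 28.00 ✓; ∠NLQ = 42.80° ✓; |LQ| = 8.600 ✓; ∠LQV = 120.1° ✓; |QV| = 15.60 ✓; ∠QVS = 139.9° ✓; |VS| = 28.10 ✓; ∠(VS, SZ) = 96.30° ✗; |SZ| = 16.80 ✓.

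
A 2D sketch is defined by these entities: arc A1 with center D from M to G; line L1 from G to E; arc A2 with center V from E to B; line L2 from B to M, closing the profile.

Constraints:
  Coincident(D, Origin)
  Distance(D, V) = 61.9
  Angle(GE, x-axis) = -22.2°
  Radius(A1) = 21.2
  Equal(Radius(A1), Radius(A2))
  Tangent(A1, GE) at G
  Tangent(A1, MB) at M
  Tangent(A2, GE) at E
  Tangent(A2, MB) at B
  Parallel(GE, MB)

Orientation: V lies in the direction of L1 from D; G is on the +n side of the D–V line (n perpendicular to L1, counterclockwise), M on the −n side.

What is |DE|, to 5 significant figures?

65.430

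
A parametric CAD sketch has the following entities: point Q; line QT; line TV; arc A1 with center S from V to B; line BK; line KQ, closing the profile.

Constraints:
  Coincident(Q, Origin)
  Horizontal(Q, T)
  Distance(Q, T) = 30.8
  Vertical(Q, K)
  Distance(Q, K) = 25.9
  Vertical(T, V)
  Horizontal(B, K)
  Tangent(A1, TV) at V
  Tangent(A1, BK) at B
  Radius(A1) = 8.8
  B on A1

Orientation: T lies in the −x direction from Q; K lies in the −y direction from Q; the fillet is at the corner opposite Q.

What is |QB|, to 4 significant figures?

33.98

Q is at the origin; QT is horizontal with |QT| = 30.8 and T on the −x side, so T = (-30.80, 0.000). Q and K share the same x with |QK| = 25.9 and K on the −y side, so K = (0.000, -25.90). The virtual corner opposite Q is at (-30.80, -25.90). Tangency of A1 to TV means the radius SV is perpendicular to TV and the tangent condition forces SB to be normal to BK, with radius 8.8, so the center S sits 8.8 in from both sides at S = (-22.00, -17.10). That places the tangent points at V = (-30.80, -17.10) on TV and B = (-22.00, -25.90) on BK. Then |QB| = |B − Q| = 33.98.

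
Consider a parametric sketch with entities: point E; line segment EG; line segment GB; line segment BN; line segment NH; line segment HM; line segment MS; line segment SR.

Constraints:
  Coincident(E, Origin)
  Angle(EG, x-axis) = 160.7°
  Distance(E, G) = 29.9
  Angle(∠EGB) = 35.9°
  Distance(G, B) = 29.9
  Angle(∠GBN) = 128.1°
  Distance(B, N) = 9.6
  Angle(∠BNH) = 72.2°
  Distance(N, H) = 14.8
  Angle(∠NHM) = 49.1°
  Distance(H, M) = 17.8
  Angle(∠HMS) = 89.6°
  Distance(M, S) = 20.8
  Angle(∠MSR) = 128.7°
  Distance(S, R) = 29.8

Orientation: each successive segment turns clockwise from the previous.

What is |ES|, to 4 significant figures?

27.30

∠NHM = 49.1° gives HM at 86.00° from the x-axis; with |HM| = 17.8, M = (-2.325, 21.75). ∠HMS = 89.6° gives MS at -4.400° from the x-axis; with |MS| = 20.8, S = (18.41, 20.15). Then |ES| = |S − E| = 27.30.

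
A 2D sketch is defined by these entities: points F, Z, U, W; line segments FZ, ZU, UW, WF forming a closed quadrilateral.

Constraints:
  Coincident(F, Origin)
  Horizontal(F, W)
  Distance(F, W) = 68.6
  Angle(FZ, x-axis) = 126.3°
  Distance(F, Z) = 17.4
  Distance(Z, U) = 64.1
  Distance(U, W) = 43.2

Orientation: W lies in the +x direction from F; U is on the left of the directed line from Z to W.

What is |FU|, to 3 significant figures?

62.3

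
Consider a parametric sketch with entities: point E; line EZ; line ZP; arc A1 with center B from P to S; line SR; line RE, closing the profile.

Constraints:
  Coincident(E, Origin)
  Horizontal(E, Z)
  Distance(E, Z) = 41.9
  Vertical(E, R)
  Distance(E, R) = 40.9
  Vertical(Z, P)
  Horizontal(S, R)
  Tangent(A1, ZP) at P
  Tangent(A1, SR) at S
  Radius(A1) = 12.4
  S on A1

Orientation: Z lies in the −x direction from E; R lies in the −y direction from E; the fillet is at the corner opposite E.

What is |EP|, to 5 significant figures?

50.674

E is at the origin; E and Z share the same y with |EZ| = 41.9 and Z on the −x side, so Z = (-41.900, 0.0000). E and R share the same x with |ER| = 40.9 and R on the −y side, so R = (0.0000, -40.900). The virtual corner opposite E is at (-41.900, -40.900). Since A1 is tangent to ZP there, BP ⟂ ZP and A1 meets SR tangentially, so BS is at right angles to SR, with radius 12.4, so the center B sits 12.4 in from both sides at B = (-29.500, -28.500). That places the tangent points at P = (-41.900, -28.500) on ZP and S = (-29.500, -40.900) on SR. Then |EP| = |P − E| = 50.674.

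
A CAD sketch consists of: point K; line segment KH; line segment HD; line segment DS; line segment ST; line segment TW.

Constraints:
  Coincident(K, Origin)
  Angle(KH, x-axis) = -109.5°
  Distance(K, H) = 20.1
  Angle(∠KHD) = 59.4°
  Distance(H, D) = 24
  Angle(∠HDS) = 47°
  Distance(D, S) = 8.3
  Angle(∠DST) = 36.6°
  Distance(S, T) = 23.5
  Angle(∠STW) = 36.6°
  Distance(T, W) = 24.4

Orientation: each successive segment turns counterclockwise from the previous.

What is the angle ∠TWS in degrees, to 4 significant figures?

68.45°

K is at the origin; KH runs at -109.5° with length 20.1, so H = (-6.710, -18.95). ∠KHD = 59.4° gives HD at 11.10° from the x-axis; with |HD| = 24.0, D = (16.84, -14.33). ∠HDS = 47.0° gives DS at 144.1° from the x-axis; with |DS| = 8.3, S = (10.12, -9.460). ∠DST = 36.6° gives ST at -72.50° from the x-axis; with |ST| = 23.5, T = (17.18, -31.87). ∠STW = 36.6° gives TW at 70.90° from the x-axis; with |TW| = 24.4, W = (25.17, -8.815). Then cos ∠TWS = WT·WS / (|WT||WS|), giving 68.45°.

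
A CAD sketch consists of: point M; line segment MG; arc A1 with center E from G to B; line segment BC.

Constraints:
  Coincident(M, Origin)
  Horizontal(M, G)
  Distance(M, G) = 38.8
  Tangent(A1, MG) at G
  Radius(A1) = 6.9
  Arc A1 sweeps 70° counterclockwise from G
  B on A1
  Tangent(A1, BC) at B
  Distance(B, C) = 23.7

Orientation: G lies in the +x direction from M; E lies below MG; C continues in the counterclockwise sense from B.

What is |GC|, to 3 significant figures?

30.5

On A1, G sits at bearing 90° from E; a 70° counterclockwise sweep puts B at bearing 160°, so B = E + 6.9·(cos 160°, sin 160°) = (32.3, -4.54). Since A1 is tangent to BC there, EB ⟂ BC, so BC runs along (−sin 160°, cos 160°); with |BC| = 23.7, C = (24.2, -26.8). Then |GC| = |C − G| = 30.5.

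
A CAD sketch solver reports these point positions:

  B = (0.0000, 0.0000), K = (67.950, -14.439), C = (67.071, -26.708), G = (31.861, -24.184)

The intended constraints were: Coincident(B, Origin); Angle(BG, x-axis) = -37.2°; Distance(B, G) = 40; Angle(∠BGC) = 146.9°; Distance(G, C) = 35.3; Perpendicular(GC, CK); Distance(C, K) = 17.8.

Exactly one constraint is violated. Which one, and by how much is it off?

Distance(C, K) = 17.8 — off by 5.50.

B = (0.00, 0.00) ✓; BG at -37.20° ✓; |BG| = 40.00 ✓; ∠BGC = 146.9° ✓; |GC| = 35.30 ✓; ∠(GC, CK) = 90.00° ✓; |CK| = 12.30 ✗.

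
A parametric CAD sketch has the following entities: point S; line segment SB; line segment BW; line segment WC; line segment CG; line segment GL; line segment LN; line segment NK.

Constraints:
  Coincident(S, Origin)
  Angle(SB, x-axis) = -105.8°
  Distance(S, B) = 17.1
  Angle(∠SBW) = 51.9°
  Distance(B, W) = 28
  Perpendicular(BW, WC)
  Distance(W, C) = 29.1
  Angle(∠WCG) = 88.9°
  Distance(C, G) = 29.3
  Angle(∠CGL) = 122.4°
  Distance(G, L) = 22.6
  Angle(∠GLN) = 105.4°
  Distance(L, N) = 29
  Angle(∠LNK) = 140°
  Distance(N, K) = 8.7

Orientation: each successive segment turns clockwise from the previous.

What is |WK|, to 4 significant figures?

17.96

∠GLN = 105.4° gives LN at 172.8° from the x-axis; with |LN| = 29.0, N = (-18.29, -17.92). ∠LNK = 140.0° gives NK at 132.8° from the x-axis; with |NK| = 8.7, K = (-24.20, -11.53). Then |WK| = |K − W| = 17.96.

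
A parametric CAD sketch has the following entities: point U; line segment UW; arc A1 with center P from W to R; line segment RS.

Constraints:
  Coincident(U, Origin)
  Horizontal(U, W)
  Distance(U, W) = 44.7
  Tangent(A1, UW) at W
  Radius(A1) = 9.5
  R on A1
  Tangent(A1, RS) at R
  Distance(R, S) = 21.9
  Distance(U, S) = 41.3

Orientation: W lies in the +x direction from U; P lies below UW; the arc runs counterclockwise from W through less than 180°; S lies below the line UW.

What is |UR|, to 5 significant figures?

36.209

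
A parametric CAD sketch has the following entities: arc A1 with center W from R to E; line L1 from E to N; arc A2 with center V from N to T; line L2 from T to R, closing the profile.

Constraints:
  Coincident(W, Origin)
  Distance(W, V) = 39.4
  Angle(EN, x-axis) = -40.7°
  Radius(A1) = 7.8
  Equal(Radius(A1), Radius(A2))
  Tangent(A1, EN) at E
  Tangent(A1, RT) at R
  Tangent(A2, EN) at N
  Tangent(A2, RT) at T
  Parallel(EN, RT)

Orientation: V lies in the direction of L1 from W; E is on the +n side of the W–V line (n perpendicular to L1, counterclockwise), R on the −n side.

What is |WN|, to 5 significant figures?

40.165

Tangency of A1 to both parallel lines with radius 7.8 puts E and R at W ± 7.8·n: E = (5.0864, 5.9134), R = (-5.0864, -5.9134). Equal radii place N and T the same way about V: N = V + 7.8·n = (34.957, -19.779), T = V − 7.8·n = (24.784, -31.606). Then |WN| = |N − W| = 40.165.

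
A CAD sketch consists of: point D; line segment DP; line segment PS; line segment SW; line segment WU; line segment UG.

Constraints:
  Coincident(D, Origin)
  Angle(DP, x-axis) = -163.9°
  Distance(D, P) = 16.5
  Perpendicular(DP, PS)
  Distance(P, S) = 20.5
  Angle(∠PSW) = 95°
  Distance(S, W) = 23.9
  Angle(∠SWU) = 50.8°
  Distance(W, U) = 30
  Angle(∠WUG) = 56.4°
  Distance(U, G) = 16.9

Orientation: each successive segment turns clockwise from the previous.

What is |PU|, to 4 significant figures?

7.296

∠PSW = 95.0° gives SW at 21.10° from the x-axis; with |SW| = 23.9, W = (0.7598, 23.72). ∠SWU = 50.8° gives WU at -108.1° from the x-axis; with |WU| = 30.0, U = (-8.561, -4.791). Then |PU| = |U − P| = 7.296.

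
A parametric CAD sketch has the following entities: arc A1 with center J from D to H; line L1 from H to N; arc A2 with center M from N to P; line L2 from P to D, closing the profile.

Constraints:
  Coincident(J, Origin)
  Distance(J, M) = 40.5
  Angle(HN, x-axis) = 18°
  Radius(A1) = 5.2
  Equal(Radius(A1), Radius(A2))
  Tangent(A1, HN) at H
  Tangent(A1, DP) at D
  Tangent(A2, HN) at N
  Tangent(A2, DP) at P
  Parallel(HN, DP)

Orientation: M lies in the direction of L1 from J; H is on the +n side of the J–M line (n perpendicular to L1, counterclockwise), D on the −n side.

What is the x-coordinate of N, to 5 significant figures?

36.911

The slot axis is L1's direction at 18.0°, so u = (cos 18.0°, sin 18.0°) = (0.95106, 0.30902) and n = (−sin 18.0°, cos 18.0°) = (-0.30902, 0.95106). J is at the origin and M lies 40.5 along u from J, so M = 40.5·u = (38.518, 12.515). Tangency of A1 to both parallel lines with radius 5.2 puts H and D at J ± 5.2·n: H = (-1.6069, 4.9455), D = (1.6069, -4.9455). Equal radii place N and P the same way about M: N = M + 5.2·n = (36.911, 17.461), P = M − 5.2·n = (40.125, 7.5697). So N.x = 36.911.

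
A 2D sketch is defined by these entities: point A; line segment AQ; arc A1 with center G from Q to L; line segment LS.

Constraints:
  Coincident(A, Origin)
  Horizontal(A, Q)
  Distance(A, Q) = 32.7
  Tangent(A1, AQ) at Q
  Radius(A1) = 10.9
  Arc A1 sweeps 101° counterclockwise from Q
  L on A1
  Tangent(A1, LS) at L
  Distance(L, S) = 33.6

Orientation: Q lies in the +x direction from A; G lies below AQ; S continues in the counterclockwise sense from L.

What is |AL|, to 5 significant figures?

25.544

The tangent condition forces GQ to be normal to AQ, so G = Q + (0, -10.9) = (32.700, -10.900). On A1, Q sits at bearing 90° from G; a 101° counterclockwise sweep puts L at bearing 191°, so L = G + 10.9·(cos 191°, sin 191°) = (22.000, -12.980). Then |AL| = |L − A| = 25.544.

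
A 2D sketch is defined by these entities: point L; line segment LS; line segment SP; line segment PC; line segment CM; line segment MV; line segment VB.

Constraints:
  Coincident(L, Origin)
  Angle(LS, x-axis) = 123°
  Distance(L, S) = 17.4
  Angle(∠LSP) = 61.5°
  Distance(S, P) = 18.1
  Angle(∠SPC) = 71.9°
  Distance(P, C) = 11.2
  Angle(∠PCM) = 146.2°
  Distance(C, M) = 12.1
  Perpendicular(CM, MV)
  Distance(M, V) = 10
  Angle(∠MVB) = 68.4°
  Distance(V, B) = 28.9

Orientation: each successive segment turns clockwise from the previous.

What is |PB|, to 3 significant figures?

8.78

CM ⟂ MV, so MV runs at 133°; with |MV| = 10.0, V = (-9.74, 4.30). ∠MVB = 68.4° gives VB at 21.0° from the x-axis; with |VB| = 28.9, B = (17.2, 14.7). Then |PB| = |B − P| = 8.78.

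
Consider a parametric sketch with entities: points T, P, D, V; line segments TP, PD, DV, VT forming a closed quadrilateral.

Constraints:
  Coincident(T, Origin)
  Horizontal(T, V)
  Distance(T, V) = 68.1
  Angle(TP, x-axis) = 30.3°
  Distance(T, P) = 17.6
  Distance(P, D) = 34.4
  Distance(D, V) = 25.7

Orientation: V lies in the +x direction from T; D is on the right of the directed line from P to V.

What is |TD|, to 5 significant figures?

45.261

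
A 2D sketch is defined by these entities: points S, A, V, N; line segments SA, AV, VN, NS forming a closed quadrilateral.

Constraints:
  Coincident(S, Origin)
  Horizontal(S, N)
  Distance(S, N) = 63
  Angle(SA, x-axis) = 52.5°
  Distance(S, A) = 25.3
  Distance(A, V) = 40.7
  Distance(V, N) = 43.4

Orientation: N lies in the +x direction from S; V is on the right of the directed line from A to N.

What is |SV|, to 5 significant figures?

31.247

S is at the origin; SN is horizontal with |SN| = 63.0 and N in +x, so N = (63.0, 0). SA runs at 52.5° with |SA| = 25.3, so A = (15.402, 20.072). V is determined by |AV| = 40.7 and |VN| = 43.4 together: it lies at the intersection of circle(A, 40.7) and circle(N, 43.4). With |AN| = 51.657, the foot of the radical line on AN is 23.631 from A and the perpendicular offset is √(40.7² − 23.631²) = 33.137. Taking the right-of-AN solution: V = (24.300, -19.644).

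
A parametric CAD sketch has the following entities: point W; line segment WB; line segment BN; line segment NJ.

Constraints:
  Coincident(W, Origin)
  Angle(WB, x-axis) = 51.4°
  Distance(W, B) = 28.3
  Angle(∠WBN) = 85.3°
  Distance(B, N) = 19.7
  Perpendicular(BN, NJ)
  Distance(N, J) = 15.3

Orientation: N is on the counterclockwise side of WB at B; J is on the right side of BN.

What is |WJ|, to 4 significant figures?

46.85

∠WBN = 85.3°, so BN runs at 51.4° + (180° − 85.3°) = 146.1° from the x-axis; with |BN| = 19.7, N = B + 19.7·(cos 146.1°, sin 146.1°) = (1.305, 33.10). The perpendicularity gives NJ at right angles to BN; with |NJ| = 15.3 on the right of BN, J = N + 15.3·(0.5577, 0.8300) = (9.838, 45.80). Then |WJ| = |J − W| = 46.85.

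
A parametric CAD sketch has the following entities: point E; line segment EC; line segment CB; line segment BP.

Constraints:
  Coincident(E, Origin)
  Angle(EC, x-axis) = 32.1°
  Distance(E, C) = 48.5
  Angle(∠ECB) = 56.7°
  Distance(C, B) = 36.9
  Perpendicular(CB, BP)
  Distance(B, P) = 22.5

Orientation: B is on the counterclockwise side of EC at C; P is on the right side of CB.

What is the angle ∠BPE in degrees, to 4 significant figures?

9.256°

E is at the origin; EC runs at 32.1° with length 48.5, so C = 48.5·(cos 32.1°, sin 32.1°) = (41.09, 25.77). ∠ECB = 56.7°, so CB runs at 32.1° + (180° − 56.7°) = 155.4° from the x-axis; with |CB| = 36.9, B = C + 36.9·(cos 155.4°, sin 155.4°) = (7.535, 41.13). The perpendicularity gives BP at right angles to CB; with |BP| = 22.5 on the right of CB, P = B + 22.5·(0.4163, 0.9092) = (16.90, 61.59). Then cos ∠BPE = PB·PE / (|PB||PE|), giving 9.256°.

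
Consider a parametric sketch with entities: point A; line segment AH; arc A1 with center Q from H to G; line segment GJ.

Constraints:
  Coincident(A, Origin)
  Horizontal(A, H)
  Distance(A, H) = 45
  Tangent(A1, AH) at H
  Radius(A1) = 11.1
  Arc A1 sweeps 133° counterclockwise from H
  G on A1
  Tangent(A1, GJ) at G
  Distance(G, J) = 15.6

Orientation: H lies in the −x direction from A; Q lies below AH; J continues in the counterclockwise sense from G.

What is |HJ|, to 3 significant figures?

30.2

On A1, H sits at bearing 90° from Q; a 133° counterclockwise sweep puts G at bearing 223°, so G = Q + 11.1·(cos 223°, sin 223°) = (-53.1, -18.7). A1 meets GJ tangentially, so QG is at right angles to GJ, so GJ runs along (−sin 223°, cos 223°); with |GJ| = 15.6, J = (-42.5, -30.1). Then |HJ| = |J − H| = 30.2.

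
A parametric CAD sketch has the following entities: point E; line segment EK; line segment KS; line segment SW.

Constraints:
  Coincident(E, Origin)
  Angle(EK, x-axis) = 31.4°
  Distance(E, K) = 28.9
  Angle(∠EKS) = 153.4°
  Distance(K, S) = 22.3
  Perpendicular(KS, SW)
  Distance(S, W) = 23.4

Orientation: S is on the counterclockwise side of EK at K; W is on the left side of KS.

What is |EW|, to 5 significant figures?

49.264

∠EKS = 153.4°, so KS runs at 31.4° + (180° − 153.4°) = 58.000° from the x-axis; with |KS| = 22.3, S = K + 22.3·(cos 58.000°, sin 58.000°) = (36.485, 33.969). The perpendicularity gives SW at right angles to KS; with |SW| = 23.4 on the left of KS, W = S + 23.4·(-0.84805, 0.52992) = (16.640, 46.369). Then |EW| = |W − E| = 49.264.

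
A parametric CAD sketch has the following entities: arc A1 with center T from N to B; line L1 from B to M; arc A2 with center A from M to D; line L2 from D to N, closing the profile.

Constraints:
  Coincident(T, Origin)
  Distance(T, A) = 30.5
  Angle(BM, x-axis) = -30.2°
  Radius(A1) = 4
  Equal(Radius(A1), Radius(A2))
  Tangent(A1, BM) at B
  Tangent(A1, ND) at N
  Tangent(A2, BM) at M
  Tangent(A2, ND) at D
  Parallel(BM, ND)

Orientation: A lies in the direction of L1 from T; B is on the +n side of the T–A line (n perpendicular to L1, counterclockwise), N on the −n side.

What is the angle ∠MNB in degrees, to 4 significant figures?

75.30°

Tangency of A1 to both parallel lines with radius 4.0 puts B and N at T ± 4.0·n: B = (2.012, 3.457), N = (-2.012, -3.457). Equal radii place M and D the same way about A: M = A + 4.0·n = (28.37, -11.89), D = A − 4.0·n = (24.35, -18.80). Then cos ∠MNB = NM·NB / (|NM||NB|), giving 75.30°.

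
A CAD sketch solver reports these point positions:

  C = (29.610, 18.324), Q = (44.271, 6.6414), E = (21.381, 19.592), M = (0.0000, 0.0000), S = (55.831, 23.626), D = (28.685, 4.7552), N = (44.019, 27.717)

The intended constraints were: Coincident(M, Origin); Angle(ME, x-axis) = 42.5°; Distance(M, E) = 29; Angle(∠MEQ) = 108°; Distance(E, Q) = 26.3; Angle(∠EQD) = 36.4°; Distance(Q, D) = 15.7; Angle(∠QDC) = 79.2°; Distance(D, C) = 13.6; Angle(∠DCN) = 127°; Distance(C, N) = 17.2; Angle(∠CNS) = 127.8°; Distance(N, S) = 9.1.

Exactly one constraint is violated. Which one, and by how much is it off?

Distance(N, S) = 9.1 — off by 3.40.

M = (0.00, 0.00) ✓; ME at 42.50° ✓; |ME| = 29.00 ✓; ∠MEQ = 108.0° ✓; |EQ| = 26.30 ✓; ∠EQD = 36.40° ✓; |QD| = 15.70 ✓; ∠QDC = 79.20° ✓; |DC| = 13.60 ✓; ∠DCN = 127.0° ✓; |CN| = 17.20 ✓; ∠CNS = 127.8° ✓; |NS| = 12.50 ✗.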